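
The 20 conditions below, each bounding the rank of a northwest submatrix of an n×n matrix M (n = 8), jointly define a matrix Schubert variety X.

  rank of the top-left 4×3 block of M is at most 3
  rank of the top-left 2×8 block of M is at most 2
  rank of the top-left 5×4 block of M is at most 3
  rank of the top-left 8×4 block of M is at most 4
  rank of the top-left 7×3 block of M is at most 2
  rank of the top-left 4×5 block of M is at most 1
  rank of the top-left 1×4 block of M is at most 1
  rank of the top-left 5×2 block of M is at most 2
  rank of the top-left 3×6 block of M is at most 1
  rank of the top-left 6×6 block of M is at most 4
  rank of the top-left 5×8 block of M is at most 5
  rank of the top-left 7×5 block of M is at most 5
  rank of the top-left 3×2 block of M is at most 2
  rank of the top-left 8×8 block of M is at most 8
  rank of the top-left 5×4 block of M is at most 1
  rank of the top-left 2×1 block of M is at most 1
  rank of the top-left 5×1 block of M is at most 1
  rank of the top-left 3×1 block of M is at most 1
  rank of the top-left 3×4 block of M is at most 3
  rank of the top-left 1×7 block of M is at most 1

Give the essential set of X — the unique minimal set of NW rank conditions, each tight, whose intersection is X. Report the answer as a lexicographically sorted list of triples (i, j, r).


Recovering R(i,j) via the rank-extension bound from the 20 conditions:

  i=1: 1 | 1 | 1 | 1 | 1 | 1 | 1 | 1
  i=2: 1 | 1 | 1 | 1 | 1 | 1 | 2 | 2
  i=3: 1 | 1 | 1 | 1 | 1 | 1 | 2 | 3
  i=4: 1 | 1 | 1 | 1 | 1 | 2 | 3 | 4
  i=5: 1 | 1 | 1 | 1 | 2 | 3 | 4 | 5
  i=6: 1 | 2 | 2 | 2 | 3 | 4 | 5 | 6
  i=7: 1 | 2 | 2 | 3 | 4 | 5 | 6 | 7
  i=8: 1 | 2 | 3 | 4 | 5 | 6 | 7 | 8

second differences of R give the permutation w = (1, 7, 8, 6, 5, 2, 4, 3).

D(w) has 18 cells with 4 SE-corners; essential set:

[(3, 6, 1), (4, 5, 1), (5, 4, 1), (7, 3, 2)]


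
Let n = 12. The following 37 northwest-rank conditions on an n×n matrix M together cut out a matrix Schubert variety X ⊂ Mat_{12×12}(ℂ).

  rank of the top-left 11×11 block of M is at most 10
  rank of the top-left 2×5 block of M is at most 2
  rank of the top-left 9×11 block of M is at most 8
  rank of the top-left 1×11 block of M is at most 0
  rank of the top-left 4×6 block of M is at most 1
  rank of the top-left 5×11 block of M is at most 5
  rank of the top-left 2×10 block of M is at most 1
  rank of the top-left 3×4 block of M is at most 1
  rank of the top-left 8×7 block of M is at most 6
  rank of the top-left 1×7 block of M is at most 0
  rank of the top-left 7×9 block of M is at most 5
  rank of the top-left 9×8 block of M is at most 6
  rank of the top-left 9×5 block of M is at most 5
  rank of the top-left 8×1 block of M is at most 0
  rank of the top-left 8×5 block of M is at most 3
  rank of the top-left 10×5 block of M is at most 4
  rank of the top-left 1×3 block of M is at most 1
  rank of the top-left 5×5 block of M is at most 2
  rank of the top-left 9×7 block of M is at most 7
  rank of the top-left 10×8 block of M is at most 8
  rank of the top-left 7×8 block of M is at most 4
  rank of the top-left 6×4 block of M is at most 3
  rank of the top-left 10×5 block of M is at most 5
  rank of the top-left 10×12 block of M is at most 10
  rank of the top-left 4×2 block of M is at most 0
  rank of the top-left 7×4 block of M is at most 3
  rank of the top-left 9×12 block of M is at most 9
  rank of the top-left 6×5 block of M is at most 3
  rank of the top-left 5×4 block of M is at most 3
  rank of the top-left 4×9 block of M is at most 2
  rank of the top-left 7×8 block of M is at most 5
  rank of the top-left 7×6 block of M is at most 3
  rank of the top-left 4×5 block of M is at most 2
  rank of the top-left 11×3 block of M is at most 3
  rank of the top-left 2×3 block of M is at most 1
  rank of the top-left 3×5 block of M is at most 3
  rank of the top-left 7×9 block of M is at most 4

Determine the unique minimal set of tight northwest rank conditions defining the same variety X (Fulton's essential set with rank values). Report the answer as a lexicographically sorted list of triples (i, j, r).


Recovering R(i,j) via the rank-extension bound from the 37 conditions:

  i=1: 0  0  0  0  0  0  0  0  0  0  0  1
  i=2: 0  0  1  1  1  1  1  1  1  1  1  2
  i=3: 0  0  1  1  1  1  2  2  2  2  2  3
  i=4: 0  0  1  1  1  1  2  2  2  3  3  4
  i=5: 0  1  2  2  2  2  3  3  3  4  4  5
  i=6: 0  1  2  3  3  3  4  4  4  5  5  6
  i=7: 0  1  2  3  3  3  4  4  4  5  6  7
  i=8: 0  1  2  3  3  4  5  5  5  6  7  8
  i=9: 1  2  3  4  4  5  6  6  6  7  8  9
  i=10: 1  2  3  4  4  5  6  7  7  8  9  10
  i=11: 1  2  3  4  5  6  7  8  8  9  10  11
  i=12: 1  2  3  4  5  6  7  8  9  10  11  12

hence w(1..12) = (12, 3, 7, 10, 2, 4, 11, 6, 1, 8, 5, 9).

9 SE-corners of the 35-cell Rothe diagram give Ess(w):

[(1, 11, 0), (4, 2, 0), (4, 6, 1), (4, 9, 2), (7, 6, 3), (7, 9, 4), (8, 1, 0), (8, 5, 3), (10, 5, 4)]


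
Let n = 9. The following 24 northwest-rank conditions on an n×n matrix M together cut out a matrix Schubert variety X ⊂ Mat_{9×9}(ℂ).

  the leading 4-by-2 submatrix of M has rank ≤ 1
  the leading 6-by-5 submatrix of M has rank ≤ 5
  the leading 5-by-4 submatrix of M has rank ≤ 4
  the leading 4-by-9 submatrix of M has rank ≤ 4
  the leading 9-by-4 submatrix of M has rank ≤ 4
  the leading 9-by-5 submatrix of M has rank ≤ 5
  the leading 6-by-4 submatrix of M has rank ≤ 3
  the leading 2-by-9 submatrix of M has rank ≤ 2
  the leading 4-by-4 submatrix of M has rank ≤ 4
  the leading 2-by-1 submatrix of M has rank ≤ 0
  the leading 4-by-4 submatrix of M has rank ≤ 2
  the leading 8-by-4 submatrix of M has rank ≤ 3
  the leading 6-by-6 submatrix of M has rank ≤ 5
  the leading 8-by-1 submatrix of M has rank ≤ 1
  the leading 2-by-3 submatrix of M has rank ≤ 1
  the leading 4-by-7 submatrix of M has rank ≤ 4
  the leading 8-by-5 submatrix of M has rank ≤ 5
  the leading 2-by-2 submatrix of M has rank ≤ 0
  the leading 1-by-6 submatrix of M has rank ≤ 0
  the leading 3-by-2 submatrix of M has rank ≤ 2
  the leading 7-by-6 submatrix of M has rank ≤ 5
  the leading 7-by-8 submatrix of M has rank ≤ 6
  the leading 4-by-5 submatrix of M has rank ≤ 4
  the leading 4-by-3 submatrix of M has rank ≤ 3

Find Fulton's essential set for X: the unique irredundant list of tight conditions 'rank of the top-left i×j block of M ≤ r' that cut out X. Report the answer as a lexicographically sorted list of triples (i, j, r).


Propagating the 24 rank bounds to every northwest block:

  row 1: 0, 0, 0, 0, 0, 0, 1, 1, 1
  row 2: 0, 0, 1, 1, 1, 1, 2, 2, 2
  row 3: 1, 1, 2, 2, 2, 2, 3, 3, 3
  row 4: 1, 1, 2, 2, 3, 3, 4, 4, 4
  row 5: 1, 2, 3, 3, 4, 4, 5, 5, 5
  row 6: 1, 2, 3, 3, 4, 5, 6, 6, 6
  row 7: 1, 2, 3, 3, 4, 5, 6, 6, 7
  row 8: 1, 2, 3, 3, 4, 5, 6, 7, 8
  row 9: 1, 2, 3, 4, 5, 6, 7, 8, 9

giving w = (7, 3, 1, 5, 2, 6, 9, 8, 4) via Δ²R.

Fulton essential set (6 of the 14 Rothe cells):

[(1, 6, 0), (2, 2, 0), (4, 2, 1), (4, 4, 2), (7, 8, 6), (8, 4, 3)]


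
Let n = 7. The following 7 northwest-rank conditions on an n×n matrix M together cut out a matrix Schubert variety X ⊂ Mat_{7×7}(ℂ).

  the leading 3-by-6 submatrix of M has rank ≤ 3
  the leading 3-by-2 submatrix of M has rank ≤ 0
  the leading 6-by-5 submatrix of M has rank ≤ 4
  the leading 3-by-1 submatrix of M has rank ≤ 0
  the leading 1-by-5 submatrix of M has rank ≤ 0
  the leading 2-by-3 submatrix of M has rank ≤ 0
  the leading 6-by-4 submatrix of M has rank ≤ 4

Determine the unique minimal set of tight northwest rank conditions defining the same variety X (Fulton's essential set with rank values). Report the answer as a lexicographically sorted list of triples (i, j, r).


Computing R[i][j] = min implied NW-rank bound (n=7, 7 conditions):

  0, 0, 0, 0, 0, 1, 1
  0, 0, 0, 1, 1, 2, 2
  0, 0, 1, 2, 2, 3, 3
  1, 1, 2, 3, 3, 4, 4
  1, 2, 3, 4, 4, 5, 5
  1, 2, 3, 4, 4, 5, 6
  1, 2, 3, 4, 5, 6, 7

hence w(1..7) = (6, 4, 3, 1, 2, 7, 5).

ℓ(w)=11; the 4 essential cells (i,j,r):

[(1, 5, 0), (2, 3, 0), (3, 2, 0), (6, 5, 4)]


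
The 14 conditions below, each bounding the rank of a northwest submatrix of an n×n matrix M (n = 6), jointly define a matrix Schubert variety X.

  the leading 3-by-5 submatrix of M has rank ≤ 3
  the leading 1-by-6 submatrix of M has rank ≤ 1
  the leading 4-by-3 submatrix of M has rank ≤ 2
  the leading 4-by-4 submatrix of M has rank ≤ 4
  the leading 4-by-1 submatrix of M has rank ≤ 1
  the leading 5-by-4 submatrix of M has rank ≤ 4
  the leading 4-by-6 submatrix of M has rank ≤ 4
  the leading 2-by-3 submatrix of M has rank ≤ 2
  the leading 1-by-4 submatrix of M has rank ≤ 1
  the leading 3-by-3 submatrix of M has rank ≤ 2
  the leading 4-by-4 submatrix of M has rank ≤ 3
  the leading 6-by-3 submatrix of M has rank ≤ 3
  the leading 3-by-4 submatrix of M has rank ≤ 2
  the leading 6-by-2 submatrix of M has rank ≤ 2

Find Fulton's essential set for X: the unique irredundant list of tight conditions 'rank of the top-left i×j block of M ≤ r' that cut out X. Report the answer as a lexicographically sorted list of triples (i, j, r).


Recovering R(i,j) via the rank-extension bound from the 14 conditions:

  row 1: 1 | 1 | 1 | 1 | 1 | 1
  row 2: 1 | 2 | 2 | 2 | 2 | 2
  row 3: 1 | 2 | 2 | 2 | 3 | 3
  row 4: 1 | 2 | 2 | 3 | 4 | 4
  row 5: 1 | 2 | 3 | 4 | 5 | 5
  row 6: 1 | 2 | 3 | 4 | 5 | 6

second differences of R give the permutation w = (1, 2, 5, 4, 3, 6).

|D(w)|=3, |Ess(w)|=2:

[(3, 4, 2), (4, 3, 2)]


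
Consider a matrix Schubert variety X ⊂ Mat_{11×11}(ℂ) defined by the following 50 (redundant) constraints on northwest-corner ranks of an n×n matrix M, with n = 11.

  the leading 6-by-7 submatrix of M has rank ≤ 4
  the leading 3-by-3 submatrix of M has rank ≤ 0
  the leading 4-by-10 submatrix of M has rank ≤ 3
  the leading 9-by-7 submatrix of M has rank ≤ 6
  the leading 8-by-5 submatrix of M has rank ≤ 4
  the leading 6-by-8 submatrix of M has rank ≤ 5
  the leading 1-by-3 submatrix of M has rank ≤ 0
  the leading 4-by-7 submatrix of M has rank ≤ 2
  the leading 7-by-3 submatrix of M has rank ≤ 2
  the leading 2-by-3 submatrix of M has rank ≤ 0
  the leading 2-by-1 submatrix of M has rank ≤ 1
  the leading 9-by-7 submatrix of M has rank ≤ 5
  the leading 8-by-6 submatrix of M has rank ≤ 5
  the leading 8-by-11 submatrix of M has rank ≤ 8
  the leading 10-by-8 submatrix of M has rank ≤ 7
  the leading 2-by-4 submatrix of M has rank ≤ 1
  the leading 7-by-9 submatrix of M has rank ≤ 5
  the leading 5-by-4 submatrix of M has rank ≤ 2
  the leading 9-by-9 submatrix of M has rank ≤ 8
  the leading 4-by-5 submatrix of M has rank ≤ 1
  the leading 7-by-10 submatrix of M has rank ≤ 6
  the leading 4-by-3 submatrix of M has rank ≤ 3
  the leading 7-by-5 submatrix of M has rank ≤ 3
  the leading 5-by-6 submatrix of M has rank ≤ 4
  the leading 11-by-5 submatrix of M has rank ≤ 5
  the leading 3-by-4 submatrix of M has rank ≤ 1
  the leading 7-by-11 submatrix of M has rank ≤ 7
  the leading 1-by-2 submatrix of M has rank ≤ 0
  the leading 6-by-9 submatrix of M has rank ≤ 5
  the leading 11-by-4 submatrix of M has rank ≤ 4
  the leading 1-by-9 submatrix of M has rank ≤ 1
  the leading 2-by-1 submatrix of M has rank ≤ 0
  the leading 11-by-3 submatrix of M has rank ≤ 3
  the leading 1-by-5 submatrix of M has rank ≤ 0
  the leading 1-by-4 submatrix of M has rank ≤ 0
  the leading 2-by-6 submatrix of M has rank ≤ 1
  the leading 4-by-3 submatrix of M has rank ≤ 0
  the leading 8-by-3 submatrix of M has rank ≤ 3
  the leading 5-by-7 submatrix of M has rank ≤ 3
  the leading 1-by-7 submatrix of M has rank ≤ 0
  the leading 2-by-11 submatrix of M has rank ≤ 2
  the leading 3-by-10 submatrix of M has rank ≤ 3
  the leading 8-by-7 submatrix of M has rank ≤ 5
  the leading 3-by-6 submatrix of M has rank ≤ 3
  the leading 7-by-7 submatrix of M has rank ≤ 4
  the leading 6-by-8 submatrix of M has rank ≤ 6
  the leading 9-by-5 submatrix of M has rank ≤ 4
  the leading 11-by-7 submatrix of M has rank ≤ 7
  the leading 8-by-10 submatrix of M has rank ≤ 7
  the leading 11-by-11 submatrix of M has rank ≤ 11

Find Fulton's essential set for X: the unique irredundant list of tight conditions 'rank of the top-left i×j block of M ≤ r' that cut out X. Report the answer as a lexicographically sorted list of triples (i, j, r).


Reconstructing r_w from the 50 given conditions:

  0 0 0 0 0 0 0 1 1 1 1
  0 0 0 1 1 1 1 2 2 2 2
  0 0 0 1 1 2 2 3 3 3 3
  0 0 0 1 1 2 2 3 3 3 4
  1 1 1 2 2 3 3 4 4 4 5
  1 2 2 3 3 4 4 5 5 5 6
  1 2 2 3 3 4 4 5 5 6 7
  1 2 3 4 4 5 5 6 6 7 8
  1 2 3 4 4 5 5 6 7 8 9
  1 2 3 4 5 6 6 7 8 9 10
  1 2 3 4 5 6 7 8 9 10 11

hence w(1..11) = (8, 4, 6, 11, 1, 2, 10, 3, 9, 5, 7).

11 SE-corners of the 27-cell Rothe diagram give Ess(w):

[(1, 7, 0), (4, 3, 0), (4, 5, 1), (4, 7, 2), (4, 10, 3), (7, 3, 2), (7, 5, 3), (7, 7, 4), (7, 9, 5), (9, 5, 4), (9, 7, 5)]


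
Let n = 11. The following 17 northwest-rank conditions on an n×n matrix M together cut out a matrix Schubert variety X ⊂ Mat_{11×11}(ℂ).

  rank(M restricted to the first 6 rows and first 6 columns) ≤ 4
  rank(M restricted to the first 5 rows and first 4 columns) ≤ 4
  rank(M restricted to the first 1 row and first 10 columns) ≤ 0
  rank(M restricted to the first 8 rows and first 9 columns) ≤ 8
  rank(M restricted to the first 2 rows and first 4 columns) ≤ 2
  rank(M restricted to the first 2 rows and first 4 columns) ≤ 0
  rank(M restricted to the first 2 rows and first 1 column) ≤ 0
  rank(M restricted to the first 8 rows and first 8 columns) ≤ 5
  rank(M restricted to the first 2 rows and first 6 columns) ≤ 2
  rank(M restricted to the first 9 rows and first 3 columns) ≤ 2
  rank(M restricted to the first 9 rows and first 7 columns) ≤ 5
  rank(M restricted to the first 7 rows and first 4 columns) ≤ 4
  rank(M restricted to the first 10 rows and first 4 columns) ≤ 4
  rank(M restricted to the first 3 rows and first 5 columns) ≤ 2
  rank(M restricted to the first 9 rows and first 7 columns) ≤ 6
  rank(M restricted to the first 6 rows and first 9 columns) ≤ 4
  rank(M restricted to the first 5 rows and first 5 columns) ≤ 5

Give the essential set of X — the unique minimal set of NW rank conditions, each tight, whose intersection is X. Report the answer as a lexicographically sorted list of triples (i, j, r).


Recovering R(i,j) via the rank-extension bound from the 17 conditions:

  0, 0, 0, 0, 0, 0, 0, 0, 0, 0, 1
  0, 0, 0, 0, 1, 1, 1, 1, 1, 1, 2
  1, 1, 1, 1, 2, 2, 2, 2, 2, 2, 3
  1, 2, 2, 2, 3, 3, 3, 3, 3, 3, 4
  1, 2, 2, 3, 4, 4, 4, 4, 4, 4, 5
  1, 2, 2, 3, 4, 4, 4, 4, 4, 5, 6
  1, 2, 2, 3, 4, 5, 5, 5, 5, 6, 7
  1, 2, 2, 3, 4, 5, 5, 5, 6, 7, 8
  1, 2, 2, 3, 4, 5, 5, 6, 7, 8, 9
  1, 2, 3, 4, 5, 6, 6, 7, 8, 9, 10
  1, 2, 3, 4, 5, 6, 7, 8, 9, 10, 11

second differences of R give the permutation w = (11, 5, 1, 2, 4, 10, 6, 9, 8, 3, 7).

Rothe diagram D(w) (26 cells), 6 SE-corners (essential conditions):

[(1, 10, 0), (2, 4, 0), (6, 9, 4), (8, 8, 5), (9, 3, 2), (9, 7, 5)]


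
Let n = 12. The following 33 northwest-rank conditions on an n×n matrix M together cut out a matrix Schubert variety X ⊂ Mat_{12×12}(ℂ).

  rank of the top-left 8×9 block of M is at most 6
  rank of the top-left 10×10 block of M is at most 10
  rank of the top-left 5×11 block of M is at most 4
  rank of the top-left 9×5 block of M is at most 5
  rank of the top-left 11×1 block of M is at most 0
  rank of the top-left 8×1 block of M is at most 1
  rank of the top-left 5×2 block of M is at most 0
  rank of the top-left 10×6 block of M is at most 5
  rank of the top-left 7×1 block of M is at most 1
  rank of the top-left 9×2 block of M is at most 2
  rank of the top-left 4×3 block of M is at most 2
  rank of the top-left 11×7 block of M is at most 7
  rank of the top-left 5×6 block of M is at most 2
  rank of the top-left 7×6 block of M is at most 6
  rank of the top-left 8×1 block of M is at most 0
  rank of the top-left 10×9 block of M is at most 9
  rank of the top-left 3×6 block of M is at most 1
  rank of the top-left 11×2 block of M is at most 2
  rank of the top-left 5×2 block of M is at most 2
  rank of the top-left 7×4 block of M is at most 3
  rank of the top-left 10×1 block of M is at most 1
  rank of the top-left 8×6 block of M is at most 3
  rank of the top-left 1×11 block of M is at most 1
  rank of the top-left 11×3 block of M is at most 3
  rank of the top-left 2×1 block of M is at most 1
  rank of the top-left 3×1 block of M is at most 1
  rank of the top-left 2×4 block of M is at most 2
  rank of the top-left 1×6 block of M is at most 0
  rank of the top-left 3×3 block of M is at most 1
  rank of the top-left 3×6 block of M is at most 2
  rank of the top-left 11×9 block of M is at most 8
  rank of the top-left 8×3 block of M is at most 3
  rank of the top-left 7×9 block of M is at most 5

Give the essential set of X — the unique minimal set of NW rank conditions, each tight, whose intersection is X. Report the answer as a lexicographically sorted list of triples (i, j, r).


Rank table r_w(12×12) implied by the 33 constraints:

  R[1]: 0  0  0  0  0  0  1  1  1  1  1  1
  R[2]: 0  0  1  1  1  1  2  2  2  2  2  2
  R[3]: 0  0  1  1  1  1  2  3  3  3  3  3
  R[4]: 0  0  1  2  2  2  3  4  4  4  4  4
  R[5]: 0  0  1  2  2  2  3  4  4  4  4  5
  R[6]: 0  1  2  3  3  3  4  5  5  5  5  6
  R[7]: 0  1  2  3  3  3  4  5  5  6  6  7
  R[8]: 0  1  2  3  3  3  4  5  6  7  7  8
  R[9]: 0  1  2  3  4  4  5  6  7  8  8  9
  R[10]: 0  1  2  3  4  5  6  7  8  9  9  10
  R[11]: 0  1  2  3  4  5  6  7  8  9  10  11
  R[12]: 1  2  3  4  5  6  7  8  9  10  11  12

so w = (7, 3, 8, 4, 12, 2, 10, 9, 5, 6, 11, 1).

Rothe diagram D(w) (33 cells), 8 SE-corners (essential conditions):

[(1, 6, 0), (3, 6, 1), (5, 2, 0), (5, 6, 2), (5, 11, 4), (7, 9, 5), (8, 6, 3), (11, 1, 0)]


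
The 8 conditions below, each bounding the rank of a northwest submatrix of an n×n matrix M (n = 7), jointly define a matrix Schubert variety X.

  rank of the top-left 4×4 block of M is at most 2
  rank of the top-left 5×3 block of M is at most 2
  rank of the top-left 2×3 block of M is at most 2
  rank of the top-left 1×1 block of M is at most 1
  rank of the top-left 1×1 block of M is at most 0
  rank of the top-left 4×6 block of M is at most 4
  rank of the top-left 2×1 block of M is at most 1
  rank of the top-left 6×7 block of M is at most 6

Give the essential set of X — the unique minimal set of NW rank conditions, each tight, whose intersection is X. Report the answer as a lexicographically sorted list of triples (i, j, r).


The tightest implied rank at each (i,j), from the 8 conditions:

  0  1  1  1  1  1  1
  1  2  2  2  2  2  2
  1  2  2  2  3  3  3
  1  2  2  2  3  4  4
  1  2  2  3  4  5  5
  1  2  3  4  5  6  6
  1  2  3  4  5  6  7

so w = (2, 1, 5, 6, 4, 3, 7).

ℓ(w)=6; the 3 essential cells (i,j,r):

[(1, 1, 0), (4, 4, 2), (5, 3, 2)]


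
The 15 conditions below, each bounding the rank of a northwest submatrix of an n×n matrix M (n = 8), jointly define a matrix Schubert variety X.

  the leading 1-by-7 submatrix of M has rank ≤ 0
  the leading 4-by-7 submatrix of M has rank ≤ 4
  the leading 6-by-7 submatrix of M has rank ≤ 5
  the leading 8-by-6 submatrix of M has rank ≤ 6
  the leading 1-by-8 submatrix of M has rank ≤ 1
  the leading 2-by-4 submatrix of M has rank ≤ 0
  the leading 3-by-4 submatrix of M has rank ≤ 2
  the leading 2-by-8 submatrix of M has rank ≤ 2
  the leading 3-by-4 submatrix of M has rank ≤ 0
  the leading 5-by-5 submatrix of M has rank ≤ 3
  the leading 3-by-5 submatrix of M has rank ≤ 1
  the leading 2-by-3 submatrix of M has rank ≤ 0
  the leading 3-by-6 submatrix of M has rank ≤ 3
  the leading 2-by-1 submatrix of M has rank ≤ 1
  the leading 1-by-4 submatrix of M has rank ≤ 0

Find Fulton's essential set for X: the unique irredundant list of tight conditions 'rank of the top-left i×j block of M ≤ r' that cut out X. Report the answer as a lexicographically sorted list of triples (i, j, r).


Propagating the 15 rank bounds to every northwest block:

  0  0  0  0  0  0  0  1
  0  0  0  0  1  1  1  2
  0  0  0  0  1  2  2  3
  1  1  1  1  2  3  3  4
  1  2  2  2  3  4  4  5
  1  2  3  3  4  5  5  6
  1  2  3  4  5  6  6  7
  1  2  3  4  5  6  7  8

the unique w with this rank table is (8, 5, 6, 1, 2, 3, 4, 7).

2 SE-corners of the 15-cell Rothe diagram give Ess(w):

[(1, 7, 0), (3, 4, 0)]


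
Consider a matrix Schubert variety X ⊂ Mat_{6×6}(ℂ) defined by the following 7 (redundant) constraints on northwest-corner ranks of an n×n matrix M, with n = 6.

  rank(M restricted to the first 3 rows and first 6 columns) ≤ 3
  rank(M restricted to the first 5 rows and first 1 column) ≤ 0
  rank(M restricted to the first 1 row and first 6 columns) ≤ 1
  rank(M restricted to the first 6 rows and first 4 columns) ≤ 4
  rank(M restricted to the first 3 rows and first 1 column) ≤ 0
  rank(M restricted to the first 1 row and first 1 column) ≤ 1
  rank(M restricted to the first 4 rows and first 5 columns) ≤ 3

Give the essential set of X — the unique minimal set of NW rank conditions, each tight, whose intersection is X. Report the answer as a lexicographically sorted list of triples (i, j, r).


Reconstructing r_w from the 7 given conditions:

  0 1 1 1 1 1
  0 1 2 2 2 2
  0 1 2 3 3 3
  0 1 2 3 3 4
  0 1 2 3 4 5
  1 2 3 4 5 6

reading off 1-entries of Δ²R: w = (2, 3, 4, 6, 5, 1).

2 SE-corners of the 6-cell Rothe diagram give Ess(w):

[(4, 5, 3), (5, 1, 0)]


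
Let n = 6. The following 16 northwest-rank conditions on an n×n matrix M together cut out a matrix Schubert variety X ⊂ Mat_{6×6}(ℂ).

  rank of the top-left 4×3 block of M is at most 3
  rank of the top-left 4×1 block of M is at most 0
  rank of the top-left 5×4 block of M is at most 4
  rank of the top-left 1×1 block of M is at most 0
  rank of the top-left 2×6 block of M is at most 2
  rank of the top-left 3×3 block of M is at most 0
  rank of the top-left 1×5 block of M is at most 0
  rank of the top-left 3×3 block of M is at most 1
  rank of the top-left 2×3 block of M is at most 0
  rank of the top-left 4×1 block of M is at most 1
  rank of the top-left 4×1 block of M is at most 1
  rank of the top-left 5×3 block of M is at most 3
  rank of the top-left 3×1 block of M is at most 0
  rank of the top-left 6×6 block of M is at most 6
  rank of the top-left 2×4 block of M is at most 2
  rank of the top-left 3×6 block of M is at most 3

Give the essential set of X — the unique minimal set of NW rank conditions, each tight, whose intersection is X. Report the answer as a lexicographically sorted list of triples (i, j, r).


The tightest implied rank at each (i,j), from the 16 conditions:

  row 1: 0 0 0 0 0 1
  row 2: 0 0 0 1 1 2
  row 3: 0 0 0 1 2 3
  row 4: 0 1 1 2 3 4
  row 5: 1 2 2 3 4 5
  row 6: 1 2 3 4 5 6

giving w = (6, 4, 5, 2, 1, 3) via Δ²R.

Rothe diagram D(w) (12 cells), 3 SE-corners (essential conditions):

[(1, 5, 0), (3, 3, 0), (4, 1, 0)]


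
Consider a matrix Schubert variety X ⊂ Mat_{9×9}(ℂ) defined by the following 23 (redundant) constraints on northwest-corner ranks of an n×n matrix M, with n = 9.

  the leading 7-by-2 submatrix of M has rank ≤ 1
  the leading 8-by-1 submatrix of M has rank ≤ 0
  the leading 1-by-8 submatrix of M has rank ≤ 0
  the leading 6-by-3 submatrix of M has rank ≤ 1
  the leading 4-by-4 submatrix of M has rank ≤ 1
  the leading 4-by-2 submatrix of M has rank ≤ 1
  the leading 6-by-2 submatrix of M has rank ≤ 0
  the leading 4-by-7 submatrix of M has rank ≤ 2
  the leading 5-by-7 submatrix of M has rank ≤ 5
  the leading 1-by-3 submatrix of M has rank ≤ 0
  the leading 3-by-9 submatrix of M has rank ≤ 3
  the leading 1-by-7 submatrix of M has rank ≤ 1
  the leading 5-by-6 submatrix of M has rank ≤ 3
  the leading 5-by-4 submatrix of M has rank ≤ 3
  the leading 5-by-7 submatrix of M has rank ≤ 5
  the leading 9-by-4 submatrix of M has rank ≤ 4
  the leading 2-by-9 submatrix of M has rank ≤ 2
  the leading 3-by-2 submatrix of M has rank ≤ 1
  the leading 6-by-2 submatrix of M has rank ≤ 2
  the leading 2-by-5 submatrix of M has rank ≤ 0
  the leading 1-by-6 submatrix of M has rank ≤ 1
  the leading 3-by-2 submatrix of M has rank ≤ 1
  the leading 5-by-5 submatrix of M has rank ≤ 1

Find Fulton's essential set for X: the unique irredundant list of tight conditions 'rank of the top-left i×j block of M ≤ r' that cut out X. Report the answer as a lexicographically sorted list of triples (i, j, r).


Reconstructing r_w from the 23 given conditions:

  R[1]: 0 0 0 0 0 0 0 0 1
  R[2]: 0 0 0 0 0 1 1 1 2
  R[3]: 0 0 1 1 1 2 2 2 3
  R[4]: 0 0 1 1 1 2 2 3 4
  R[5]: 0 0 1 1 1 2 3 4 5
  R[6]: 0 0 1 2 2 3 4 5 6
  R[7]: 0 1 2 3 3 4 5 6 7
  R[8]: 0 1 2 3 4 5 6 7 8
  R[9]: 1 2 3 4 5 6 7 8 9

giving w = (9, 6, 3, 8, 7, 4, 2, 5, 1) via Δ²R.

D(w) has 28 cells with 6 SE-corners; essential set:

[(1, 8, 0), (2, 5, 0), (4, 7, 2), (5, 5, 1), (6, 2, 0), (8, 1, 0)]


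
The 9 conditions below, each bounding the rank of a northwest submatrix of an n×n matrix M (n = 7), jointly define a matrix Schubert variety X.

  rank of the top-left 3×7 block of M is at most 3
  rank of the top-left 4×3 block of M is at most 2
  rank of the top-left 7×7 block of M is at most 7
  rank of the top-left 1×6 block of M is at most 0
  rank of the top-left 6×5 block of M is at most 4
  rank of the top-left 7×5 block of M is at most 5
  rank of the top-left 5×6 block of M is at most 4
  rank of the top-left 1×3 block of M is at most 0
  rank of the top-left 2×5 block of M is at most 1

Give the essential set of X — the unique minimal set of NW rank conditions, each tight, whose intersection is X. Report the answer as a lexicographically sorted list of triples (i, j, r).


The tightest implied rank at each (i,j), from the 9 conditions:

  0 0 0 0 0 0 1
  1 1 1 1 1 1 2
  1 2 2 2 2 2 3
  1 2 2 3 3 3 4
  1 2 3 4 4 4 5
  1 2 3 4 4 5 6
  1 2 3 4 5 6 7

reading off 1-entries of Δ²R: w = (7, 1, 2, 4, 3, 6, 5).

D(w) has 8 cells with 3 SE-corners; essential set:

[(1, 6, 0), (4, 3, 2), (6, 5, 4)]


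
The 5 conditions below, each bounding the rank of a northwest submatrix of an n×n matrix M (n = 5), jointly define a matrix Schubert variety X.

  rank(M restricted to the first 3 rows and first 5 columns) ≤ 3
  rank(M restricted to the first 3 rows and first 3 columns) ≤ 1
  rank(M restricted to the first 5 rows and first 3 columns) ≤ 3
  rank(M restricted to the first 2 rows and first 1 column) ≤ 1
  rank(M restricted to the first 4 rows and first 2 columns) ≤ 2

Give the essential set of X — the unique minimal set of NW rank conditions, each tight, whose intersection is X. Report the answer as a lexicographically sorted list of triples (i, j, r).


Rank table r_w(5×5) implied by the 5 constraints:

  R[1]: 1  1  1  1  1
  R[2]: 1  1  1  2  2
  R[3]: 1  1  1  2  3
  R[4]: 1  2  2  3  4
  R[5]: 1  2  3  4  5

the unique w with this rank table is (1, 4, 5, 2, 3).

1 SE-corner of the 4-cell Rothe diagram gives Ess(w):

[(3, 3, 1)]


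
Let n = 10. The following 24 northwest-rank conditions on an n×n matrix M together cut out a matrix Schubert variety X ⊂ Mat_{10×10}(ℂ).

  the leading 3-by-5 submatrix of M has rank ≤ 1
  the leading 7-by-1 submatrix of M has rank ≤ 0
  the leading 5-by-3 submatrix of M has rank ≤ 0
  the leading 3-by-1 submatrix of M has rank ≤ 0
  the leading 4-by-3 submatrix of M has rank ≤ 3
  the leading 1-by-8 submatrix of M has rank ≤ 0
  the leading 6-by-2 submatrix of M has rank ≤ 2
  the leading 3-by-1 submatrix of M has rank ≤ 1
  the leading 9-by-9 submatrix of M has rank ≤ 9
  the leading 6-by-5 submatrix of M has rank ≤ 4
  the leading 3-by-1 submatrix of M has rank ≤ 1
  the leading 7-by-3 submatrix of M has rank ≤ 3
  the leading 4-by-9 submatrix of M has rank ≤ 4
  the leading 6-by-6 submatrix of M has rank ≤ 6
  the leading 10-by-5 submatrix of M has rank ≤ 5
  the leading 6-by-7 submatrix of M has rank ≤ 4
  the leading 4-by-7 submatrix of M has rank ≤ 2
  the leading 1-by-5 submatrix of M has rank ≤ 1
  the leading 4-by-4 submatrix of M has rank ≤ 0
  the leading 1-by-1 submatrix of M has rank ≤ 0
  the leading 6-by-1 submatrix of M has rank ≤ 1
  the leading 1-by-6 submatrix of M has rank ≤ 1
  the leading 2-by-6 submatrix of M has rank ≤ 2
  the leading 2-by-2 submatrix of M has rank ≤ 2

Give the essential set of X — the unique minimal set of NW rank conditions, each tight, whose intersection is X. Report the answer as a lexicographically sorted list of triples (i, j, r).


Computing R[i][j] = min implied NW-rank bound (n=10, 24 conditions):

  R[1]: 0  0  0  0  0  0  0  0  1  1
  R[2]: 0  0  0  0  1  1  1  1  2  2
  R[3]: 0  0  0  0  1  2  2  2  3  3
  R[4]: 0  0  0  0  1  2  2  3  4  4
  R[5]: 0  0  0  1  2  3  3  4  5  5
  R[6]: 0  1  1  2  3  4  4  5  6  6
  R[7]: 0  1  2  3  4  5  5  6  7  7
  R[8]: 1  2  3  4  5  6  6  7  8  8
  R[9]: 1  2  3  4  5  6  7  8  9  9
  R[10]: 1  2  3  4  5  6  7  8  9  10

the unique w with this rank table is (9, 5, 6, 8, 4, 2, 3, 1, 7, 10).

Fulton essential set (5 of the 26 Rothe cells):

[(1, 8, 0), (4, 4, 0), (4, 7, 2), (5, 3, 0), (7, 1, 0)]


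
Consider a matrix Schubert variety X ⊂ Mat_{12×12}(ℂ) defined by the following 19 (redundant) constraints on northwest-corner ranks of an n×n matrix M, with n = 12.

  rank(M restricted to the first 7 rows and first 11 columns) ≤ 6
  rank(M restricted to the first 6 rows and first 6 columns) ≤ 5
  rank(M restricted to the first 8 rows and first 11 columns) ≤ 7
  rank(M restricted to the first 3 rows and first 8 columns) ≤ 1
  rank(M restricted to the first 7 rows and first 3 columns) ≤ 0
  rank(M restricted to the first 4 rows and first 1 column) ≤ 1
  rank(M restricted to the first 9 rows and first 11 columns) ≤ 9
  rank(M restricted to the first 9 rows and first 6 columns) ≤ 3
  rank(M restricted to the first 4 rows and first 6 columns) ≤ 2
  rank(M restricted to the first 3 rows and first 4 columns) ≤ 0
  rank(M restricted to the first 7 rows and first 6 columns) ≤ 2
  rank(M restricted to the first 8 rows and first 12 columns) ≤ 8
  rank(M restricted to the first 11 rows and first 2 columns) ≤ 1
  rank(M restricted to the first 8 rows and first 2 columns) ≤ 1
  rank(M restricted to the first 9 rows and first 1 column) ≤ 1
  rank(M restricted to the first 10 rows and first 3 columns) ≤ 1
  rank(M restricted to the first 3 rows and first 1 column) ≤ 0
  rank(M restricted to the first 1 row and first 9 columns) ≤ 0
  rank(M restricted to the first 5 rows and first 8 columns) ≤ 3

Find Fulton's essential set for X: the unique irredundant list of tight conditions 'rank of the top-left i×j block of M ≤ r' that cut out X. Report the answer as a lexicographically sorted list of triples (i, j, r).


The tightest implied rank at each (i,j), from the 19 conditions:

  i=1: 0 | 0 | 0 | 0 | 0 | 0 | 0 | 0 | 0 | 1 | 1 | 1
  i=2: 0 | 0 | 0 | 0 | 1 | 1 | 1 | 1 | 1 | 2 | 2 | 2
  i=3: 0 | 0 | 0 | 0 | 1 | 1 | 1 | 1 | 2 | 3 | 3 | 3
  i=4: 0 | 0 | 0 | 1 | 2 | 2 | 2 | 2 | 3 | 4 | 4 | 4
  i=5: 0 | 0 | 0 | 1 | 2 | 2 | 3 | 3 | 4 | 5 | 5 | 5
  i=6: 0 | 0 | 0 | 1 | 2 | 2 | 3 | 4 | 5 | 6 | 6 | 6
  i=7: 0 | 0 | 0 | 1 | 2 | 2 | 3 | 4 | 5 | 6 | 6 | 7
  i=8: 1 | 1 | 1 | 2 | 3 | 3 | 4 | 5 | 6 | 7 | 7 | 8
  i=9: 1 | 1 | 1 | 2 | 3 | 3 | 4 | 5 | 6 | 7 | 8 | 9
  i=10: 1 | 1 | 1 | 2 | 3 | 4 | 5 | 6 | 7 | 8 | 9 | 10
  i=11: 1 | 1 | 2 | 3 | 4 | 5 | 6 | 7 | 8 | 9 | 10 | 11
  i=12: 1 | 2 | 3 | 4 | 5 | 6 | 7 | 8 | 9 | 10 | 11 | 12

second differences of R give the permutation w = (10, 5, 9, 4, 7, 8, 12, 1, 11, 6, 3, 2).

Rothe diagram D(w) (42 cells), 9 SE-corners (essential conditions):

[(1, 9, 0), (3, 4, 0), (3, 8, 1), (7, 3, 0), (7, 6, 2), (7, 11, 6), (9, 6, 3), (10, 3, 1), (11, 2, 1)]


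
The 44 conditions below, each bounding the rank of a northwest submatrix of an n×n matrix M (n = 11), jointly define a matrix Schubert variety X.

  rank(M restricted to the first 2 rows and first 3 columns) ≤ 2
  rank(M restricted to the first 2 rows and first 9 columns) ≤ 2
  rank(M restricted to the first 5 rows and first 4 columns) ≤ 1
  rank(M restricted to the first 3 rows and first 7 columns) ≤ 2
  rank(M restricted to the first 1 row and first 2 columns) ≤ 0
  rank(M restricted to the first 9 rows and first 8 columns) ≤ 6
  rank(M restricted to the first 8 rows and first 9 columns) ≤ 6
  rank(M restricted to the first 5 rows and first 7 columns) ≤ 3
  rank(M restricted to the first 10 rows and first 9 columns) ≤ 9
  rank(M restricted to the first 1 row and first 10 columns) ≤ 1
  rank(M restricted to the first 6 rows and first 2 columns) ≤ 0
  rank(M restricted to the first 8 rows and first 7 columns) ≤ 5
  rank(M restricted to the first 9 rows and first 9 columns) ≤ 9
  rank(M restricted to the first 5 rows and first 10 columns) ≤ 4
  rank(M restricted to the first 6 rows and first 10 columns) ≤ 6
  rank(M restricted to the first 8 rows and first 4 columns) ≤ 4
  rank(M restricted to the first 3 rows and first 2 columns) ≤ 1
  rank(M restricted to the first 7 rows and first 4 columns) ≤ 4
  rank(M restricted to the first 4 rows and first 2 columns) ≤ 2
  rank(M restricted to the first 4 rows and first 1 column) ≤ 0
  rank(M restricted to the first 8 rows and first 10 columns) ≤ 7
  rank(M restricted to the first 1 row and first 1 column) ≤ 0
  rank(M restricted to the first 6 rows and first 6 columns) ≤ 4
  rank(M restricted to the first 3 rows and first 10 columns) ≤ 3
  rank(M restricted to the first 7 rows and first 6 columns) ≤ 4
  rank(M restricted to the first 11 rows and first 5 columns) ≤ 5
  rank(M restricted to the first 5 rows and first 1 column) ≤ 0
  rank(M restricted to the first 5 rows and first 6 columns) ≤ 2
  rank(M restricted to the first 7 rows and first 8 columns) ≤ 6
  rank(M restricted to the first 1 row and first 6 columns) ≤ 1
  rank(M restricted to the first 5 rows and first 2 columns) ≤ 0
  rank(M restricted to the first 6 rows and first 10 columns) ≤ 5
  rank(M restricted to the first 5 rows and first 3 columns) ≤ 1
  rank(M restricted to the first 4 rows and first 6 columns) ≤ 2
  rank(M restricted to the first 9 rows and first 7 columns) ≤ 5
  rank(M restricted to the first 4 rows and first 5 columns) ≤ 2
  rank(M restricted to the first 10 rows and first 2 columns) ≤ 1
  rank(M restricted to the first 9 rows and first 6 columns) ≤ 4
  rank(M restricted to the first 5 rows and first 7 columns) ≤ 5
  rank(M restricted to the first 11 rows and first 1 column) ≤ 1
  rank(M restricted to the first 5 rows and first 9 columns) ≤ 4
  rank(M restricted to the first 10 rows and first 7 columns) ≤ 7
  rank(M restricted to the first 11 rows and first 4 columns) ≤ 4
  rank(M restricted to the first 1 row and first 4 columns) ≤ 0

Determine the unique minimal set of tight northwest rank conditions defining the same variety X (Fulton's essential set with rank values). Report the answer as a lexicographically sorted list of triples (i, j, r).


The tightest implied rank at each (i,j), from the 44 conditions:

  row 1: 0 | 0 | 0 | 0 | 1 | 1 | 1 | 1 | 1 | 1 | 1
  row 2: 0 | 0 | 1 | 1 | 2 | 2 | 2 | 2 | 2 | 2 | 2
  row 3: 0 | 0 | 1 | 1 | 2 | 2 | 2 | 3 | 3 | 3 | 3
  row 4: 0 | 0 | 1 | 1 | 2 | 2 | 3 | 4 | 4 | 4 | 4
  row 5: 0 | 0 | 1 | 1 | 2 | 2 | 3 | 4 | 4 | 4 | 5
  row 6: 0 | 0 | 1 | 2 | 3 | 3 | 4 | 5 | 5 | 5 | 6
  row 7: 1 | 1 | 2 | 3 | 4 | 4 | 5 | 6 | 6 | 6 | 7
  row 8: 1 | 1 | 2 | 3 | 4 | 4 | 5 | 6 | 6 | 7 | 8
  row 9: 1 | 1 | 2 | 3 | 4 | 4 | 5 | 6 | 7 | 8 | 9
  row 10: 1 | 1 | 2 | 3 | 4 | 5 | 6 | 7 | 8 | 9 | 10
  row 11: 1 | 2 | 3 | 4 | 5 | 6 | 7 | 8 | 9 | 10 | 11

reading off 1-entries of Δ²R: w = (5, 3, 8, 7, 11, 4, 1, 10, 9, 6, 2).

|D(w)|=29, |Ess(w)|=9:

[(1, 4, 0), (3, 7, 2), (5, 4, 1), (5, 6, 2), (5, 10, 4), (6, 2, 0), (8, 9, 6), (9, 6, 4), (10, 2, 1)]


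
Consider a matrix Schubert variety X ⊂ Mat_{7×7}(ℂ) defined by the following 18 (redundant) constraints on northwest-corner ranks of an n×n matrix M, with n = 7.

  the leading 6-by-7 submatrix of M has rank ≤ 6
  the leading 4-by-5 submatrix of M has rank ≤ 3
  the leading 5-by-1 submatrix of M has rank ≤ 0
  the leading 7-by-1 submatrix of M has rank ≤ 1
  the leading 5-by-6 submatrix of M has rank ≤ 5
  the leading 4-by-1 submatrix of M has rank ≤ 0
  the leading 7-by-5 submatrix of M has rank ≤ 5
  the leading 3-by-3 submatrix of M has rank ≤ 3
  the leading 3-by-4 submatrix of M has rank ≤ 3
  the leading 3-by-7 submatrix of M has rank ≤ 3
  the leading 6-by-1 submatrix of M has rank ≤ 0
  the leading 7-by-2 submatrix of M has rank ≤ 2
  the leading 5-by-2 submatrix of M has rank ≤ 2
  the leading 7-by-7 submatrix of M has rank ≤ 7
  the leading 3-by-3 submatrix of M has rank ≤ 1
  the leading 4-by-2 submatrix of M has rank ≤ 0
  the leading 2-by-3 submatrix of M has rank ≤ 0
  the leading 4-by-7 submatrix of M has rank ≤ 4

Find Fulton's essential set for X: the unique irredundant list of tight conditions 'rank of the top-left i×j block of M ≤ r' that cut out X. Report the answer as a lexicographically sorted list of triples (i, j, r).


Rank table r_w(7×7) implied by the 18 constraints:

  0, 0, 0, 1, 1, 1, 1
  0, 0, 0, 1, 2, 2, 2
  0, 0, 1, 2, 3, 3, 3
  0, 0, 1, 2, 3, 4, 4
  0, 1, 2, 3, 4, 5, 5
  0, 1, 2, 3, 4, 5, 6
  1, 2, 3, 4, 5, 6, 7

giving w = (4, 5, 3, 6, 2, 7, 1) via Δ²R.

|D(w)|=12, |Ess(w)|=3:

[(2, 3, 0), (4, 2, 0), (6, 1, 0)]


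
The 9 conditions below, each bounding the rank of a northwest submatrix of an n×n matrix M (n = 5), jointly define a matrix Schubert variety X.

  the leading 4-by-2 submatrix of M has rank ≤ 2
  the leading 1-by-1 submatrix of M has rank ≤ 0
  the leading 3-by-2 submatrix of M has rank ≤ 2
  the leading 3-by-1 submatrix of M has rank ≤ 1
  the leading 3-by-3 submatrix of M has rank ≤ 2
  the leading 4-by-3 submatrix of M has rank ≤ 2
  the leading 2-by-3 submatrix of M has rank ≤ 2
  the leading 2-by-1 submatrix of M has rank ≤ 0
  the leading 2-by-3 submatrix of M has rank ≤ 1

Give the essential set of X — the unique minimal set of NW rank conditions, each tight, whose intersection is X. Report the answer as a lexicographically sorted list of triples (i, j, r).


Rank table r_w(5×5) implied by the 9 constraints:

  row 1: 0 1 1 1 1
  row 2: 0 1 1 2 2
  row 3: 1 2 2 3 3
  row 4: 1 2 2 3 4
  row 5: 1 2 3 4 5

giving w = (2, 4, 1, 5, 3) via Δ²R.

D(w) has 4 cells with 3 SE-corners; essential set:

[(2, 1, 0), (2, 3, 1), (4, 3, 2)]


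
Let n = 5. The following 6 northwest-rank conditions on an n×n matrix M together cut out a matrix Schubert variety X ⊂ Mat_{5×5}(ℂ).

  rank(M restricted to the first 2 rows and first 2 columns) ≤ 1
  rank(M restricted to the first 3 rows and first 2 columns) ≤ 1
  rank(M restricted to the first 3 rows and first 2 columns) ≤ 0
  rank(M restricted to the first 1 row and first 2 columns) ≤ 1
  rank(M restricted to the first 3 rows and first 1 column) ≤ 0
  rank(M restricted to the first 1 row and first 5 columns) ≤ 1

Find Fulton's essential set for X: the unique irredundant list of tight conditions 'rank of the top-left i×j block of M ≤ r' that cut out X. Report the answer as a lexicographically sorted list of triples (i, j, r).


Propagating the 6 rank bounds to every northwest block:

  R[1]: 0 0 1 1 1
  R[2]: 0 0 1 2 2
  R[3]: 0 0 1 2 3
  R[4]: 1 1 2 3 4
  R[5]: 1 2 3 4 5

the unique w with this rank table is (3, 4, 5, 1, 2).

D(w) has 6 cells with 1 SE-corner; essential set:

[(3, 2, 0)]


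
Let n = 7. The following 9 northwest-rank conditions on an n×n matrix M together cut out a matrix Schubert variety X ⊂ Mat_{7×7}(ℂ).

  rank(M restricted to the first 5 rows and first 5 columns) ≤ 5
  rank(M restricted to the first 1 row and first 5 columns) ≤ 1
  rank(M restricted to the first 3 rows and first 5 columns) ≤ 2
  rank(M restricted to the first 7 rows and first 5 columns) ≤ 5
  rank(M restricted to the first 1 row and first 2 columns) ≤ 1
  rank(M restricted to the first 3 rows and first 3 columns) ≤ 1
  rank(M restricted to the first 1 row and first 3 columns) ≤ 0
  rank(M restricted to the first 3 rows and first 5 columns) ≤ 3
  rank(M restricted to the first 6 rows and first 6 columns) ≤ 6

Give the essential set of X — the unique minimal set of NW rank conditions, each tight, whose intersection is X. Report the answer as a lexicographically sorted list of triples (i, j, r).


Propagating the 9 rank bounds to every northwest block:

  row 1: 0 0 0 1 1 1 1
  row 2: 1 1 1 2 2 2 2
  row 3: 1 1 1 2 2 3 3
  row 4: 1 2 2 3 3 4 4
  row 5: 1 2 3 4 4 5 5
  row 6: 1 2 3 4 5 6 6
  row 7: 1 2 3 4 5 6 7

second differences of R give the permutation w = (4, 1, 6, 2, 3, 5, 7).

D(w) has 6 cells with 3 SE-corners; essential set:

[(1, 3, 0), (3, 3, 1), (3, 5, 2)]
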